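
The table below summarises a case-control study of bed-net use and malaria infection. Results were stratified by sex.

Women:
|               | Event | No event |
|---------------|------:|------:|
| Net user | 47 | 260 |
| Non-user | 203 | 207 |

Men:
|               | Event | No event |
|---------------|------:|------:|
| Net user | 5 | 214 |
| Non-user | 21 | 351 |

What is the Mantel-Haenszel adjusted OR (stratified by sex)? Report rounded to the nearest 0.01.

0.20

OR_MH = Σ(aᵢdᵢ/nᵢ) / Σ(bᵢcᵢ/nᵢ), where nᵢ is the stratum total.
Stratum 1 (Women): n = 717; a·d/n = 47·207/717 = 13.5690; b·c/n = 260·203/717 = 73.6123
Stratum 2 (Men): n = 591; a·d/n = 5·351/591 = 2.9695; b·c/n = 214·21/591 = 7.6041
OR_MH = (13.5690 + 2.9695) / (73.6123 + 7.6041) = 16.5386 / 81.2163 = 0.20364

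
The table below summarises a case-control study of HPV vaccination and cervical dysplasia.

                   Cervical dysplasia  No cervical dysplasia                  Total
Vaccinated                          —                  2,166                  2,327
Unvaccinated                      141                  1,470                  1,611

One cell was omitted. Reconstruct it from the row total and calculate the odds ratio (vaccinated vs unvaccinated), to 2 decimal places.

0.77

The missing cell is in the exposed row: 2327 − 2166 = 161.
So a = 161, b = 2166, c = 141, d = 1470.
OR = (a·d)/(b·c) = (161 × 1470) / (2166 × 141) = 236670 / 305406 = 0.77494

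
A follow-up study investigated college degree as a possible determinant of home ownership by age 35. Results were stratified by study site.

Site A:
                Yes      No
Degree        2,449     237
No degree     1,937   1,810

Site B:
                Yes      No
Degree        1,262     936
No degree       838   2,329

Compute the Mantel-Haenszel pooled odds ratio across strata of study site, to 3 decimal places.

OR_MH = Σ(aᵢdᵢ/nᵢ) / Σ(bᵢcᵢ/nᵢ), where nᵢ is the stratum total.
Stratum 1 (Site A): n = 6433; a·d/n = 2449·1810/6433 = 689.0549; b·c/n = 237·1937/6433 = 71.3616
Stratum 2 (Site B): n = 5365; a·d/n = 1262·2329/5365 = 547.8468; b·c/n = 936·838/5365 = 146.2009
OR_MH = (689.0549 + 547.8468) / (71.3616 + 146.2009) = 1236.9017 / 217.5625 = 5.68527

5.685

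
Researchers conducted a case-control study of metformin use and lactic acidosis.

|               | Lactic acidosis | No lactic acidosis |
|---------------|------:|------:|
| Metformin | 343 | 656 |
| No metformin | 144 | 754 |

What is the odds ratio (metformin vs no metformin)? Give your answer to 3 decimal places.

Cells: a = 343, b = 656, c = 144, d = 754.
OR = (a·d)/(b·c) = (343 × 754) / (656 × 144) = 258622 / 94464 = 2.73778
The odds of lactic acidosis are about 2.74 times as high in the metformin group.

2.738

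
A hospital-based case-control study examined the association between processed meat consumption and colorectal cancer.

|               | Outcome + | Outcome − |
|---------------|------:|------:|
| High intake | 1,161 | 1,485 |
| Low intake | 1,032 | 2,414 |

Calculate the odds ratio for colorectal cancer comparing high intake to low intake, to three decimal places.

Cells: a = 1161, b = 1485, c = 1032, d = 2414.
OR = (a·d)/(b·c) = (1161 × 2414) / (1485 × 1032) = 2802654 / 1532520 = 1.82879
The odds of colorectal cancer are about 1.83 times as high in the high intake group.

1.829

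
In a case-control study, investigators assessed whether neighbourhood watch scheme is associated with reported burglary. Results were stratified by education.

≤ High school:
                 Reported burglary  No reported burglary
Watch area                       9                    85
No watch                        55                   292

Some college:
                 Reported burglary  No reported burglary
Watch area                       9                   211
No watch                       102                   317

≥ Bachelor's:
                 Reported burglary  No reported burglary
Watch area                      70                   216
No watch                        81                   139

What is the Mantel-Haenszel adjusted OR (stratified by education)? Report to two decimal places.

OR_MH = Σ(aᵢdᵢ/nᵢ) / Σ(bᵢcᵢ/nᵢ), where nᵢ is the stratum total.
Stratum 1 (≤ High school): n = 441; a·d/n = 9·292/441 = 5.9592; b·c/n = 85·55/441 = 10.6009
Stratum 2 (Some college): n = 639; a·d/n = 9·317/639 = 4.4648; b·c/n = 211·102/639 = 33.6808
Stratum 3 (≥ Bachelor's): n = 506; a·d/n = 70·139/506 = 19.2292; b·c/n = 216·81/506 = 34.5771
OR_MH = (5.9592 + 4.4648 + 19.2292) / (10.6009 + 33.6808 + 34.5771) = 29.6532 / 78.8587 = 0.37603

0.38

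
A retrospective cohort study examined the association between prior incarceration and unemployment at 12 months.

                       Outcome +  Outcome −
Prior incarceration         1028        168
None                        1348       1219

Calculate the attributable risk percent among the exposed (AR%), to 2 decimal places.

38.91

Cells: a = 1028, b = 168, c = 1348, d = 1219.
Risk in exposed = 1028/1196 = 0.85953; risk in unexposed = 1348/2567 = 0.52513.
RR = 0.85953/0.52513 = 1.63681
AR% = (RR − 1)/RR × 100 = (1.63681 − 1)/1.63681 × 100 = 38.9055%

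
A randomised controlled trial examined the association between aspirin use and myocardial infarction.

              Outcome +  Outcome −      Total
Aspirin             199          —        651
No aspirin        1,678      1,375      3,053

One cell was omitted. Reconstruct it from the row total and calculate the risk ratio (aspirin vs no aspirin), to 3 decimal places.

0.556

The missing cell is in the exposed row: 651 − 199 = 452.
So a = 199, b = 452, c = 1678, d = 1375.
RR = [a/(a+b)] / [c/(c+d)] = (199/651) / (1678/3053) = 0.30568/0.54962 = 0.55617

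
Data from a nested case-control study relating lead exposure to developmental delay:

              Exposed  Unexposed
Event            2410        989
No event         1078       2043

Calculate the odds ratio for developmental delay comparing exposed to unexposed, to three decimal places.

4.618

Reading the table with exposure as columns: a = 2410 (Exposed, case), b = 1078 (Exposed, non-case), c = 989 (Unexposed, case), d = 2043.
OR = (a·d)/(b·c) = (2410 × 2043) / (1078 × 989) = 4923630 / 1066142 = 4.61817
The odds of developmental delay are about 4.62 times as high in the exposed group.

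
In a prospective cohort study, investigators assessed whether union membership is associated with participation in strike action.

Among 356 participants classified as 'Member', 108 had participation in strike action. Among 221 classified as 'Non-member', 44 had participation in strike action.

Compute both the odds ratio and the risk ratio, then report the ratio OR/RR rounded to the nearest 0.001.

From the description: a = 108, b = 248, c = 44, d = 177.
OR = (108·177)/(248·44) = 19116/10912 = 1.75183
Risk in exposed = 108/356 = 0.30337; risk in unexposed = 44/221 = 0.19910; RR = 1.52375
OR/RR = 1.75183 / 1.52375 = 1.14969
The outcome is not rare, so the OR lies further from 1 than the RR.

1.150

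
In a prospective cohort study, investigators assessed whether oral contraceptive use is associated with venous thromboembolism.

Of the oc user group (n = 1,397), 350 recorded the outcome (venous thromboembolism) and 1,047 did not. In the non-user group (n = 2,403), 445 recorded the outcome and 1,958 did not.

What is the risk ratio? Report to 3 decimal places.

1.353

From the description: a = 350, b = 1047, c = 445, d = 1958.
Risk in exposed = 350/1397 = 0.25054; risk in unexposed = 445/2403 = 0.18519.
RR = 0.25054 / 0.18519 = 1.35290
The risk among the exposed is 1.35 times that among the unexposed.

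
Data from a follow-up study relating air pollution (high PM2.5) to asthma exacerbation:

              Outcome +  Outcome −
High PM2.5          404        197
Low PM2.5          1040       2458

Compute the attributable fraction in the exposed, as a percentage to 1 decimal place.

55.8

Cells: a = 404, b = 197, c = 1040, d = 2458.
Risk in exposed = 404/601 = 0.67221; risk in unexposed = 1040/3498 = 0.29731.
RR = 0.67221/0.29731 = 2.26096
AR% = (RR − 1)/RR × 100 = (2.26096 − 1)/2.26096 × 100 = 55.7710%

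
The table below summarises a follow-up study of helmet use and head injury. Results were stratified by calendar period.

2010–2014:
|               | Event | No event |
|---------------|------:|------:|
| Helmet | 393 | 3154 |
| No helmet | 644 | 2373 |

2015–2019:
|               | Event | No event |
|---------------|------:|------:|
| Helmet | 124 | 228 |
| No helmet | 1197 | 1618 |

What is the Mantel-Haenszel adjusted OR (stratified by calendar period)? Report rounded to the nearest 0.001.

0.519

OR_MH = Σ(aᵢdᵢ/nᵢ) / Σ(bᵢcᵢ/nᵢ), where nᵢ is the stratum total.
Stratum 1 (2010–2014): n = 6564; a·d/n = 393·2373/6564 = 142.0763; b·c/n = 3154·644/6564 = 309.4418
Stratum 2 (2015–2019): n = 3167; a·d/n = 124·1618/3167 = 63.3508; b·c/n = 228·1197/3167 = 86.1749
OR_MH = (142.0763 + 63.3508) / (309.4418 + 86.1749) = 205.4271 / 395.6167 = 0.51926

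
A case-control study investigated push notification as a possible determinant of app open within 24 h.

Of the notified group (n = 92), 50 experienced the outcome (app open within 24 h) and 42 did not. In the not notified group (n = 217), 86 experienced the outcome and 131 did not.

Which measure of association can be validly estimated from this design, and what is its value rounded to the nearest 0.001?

1.813

From the description: a = 50, b = 42, c = 86, d = 131.
This is a case-control study: participants were sampled on outcome status, so risks in the source population cannot be estimated directly — relative risk is not valid here. The odds ratio is the appropriate measure.
OR = (a·d)/(b·c) = (50 × 131) / (42 × 86) = 6550 / 3612 = 1.81340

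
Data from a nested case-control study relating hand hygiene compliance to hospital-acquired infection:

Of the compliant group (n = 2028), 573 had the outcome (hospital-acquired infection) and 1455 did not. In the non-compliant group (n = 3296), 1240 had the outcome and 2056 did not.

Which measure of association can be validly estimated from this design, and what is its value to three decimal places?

From the description: a = 573, b = 1455, c = 1240, d = 2056.
This is a nested case-control study: participants were sampled on outcome status, so risks in the source population cannot be estimated directly — relative risk is not valid here. The odds ratio is the appropriate measure.
OR = (a·d)/(b·c) = (573 × 2056) / (1455 × 1240) = 1178088 / 1804200 = 0.65297

0.653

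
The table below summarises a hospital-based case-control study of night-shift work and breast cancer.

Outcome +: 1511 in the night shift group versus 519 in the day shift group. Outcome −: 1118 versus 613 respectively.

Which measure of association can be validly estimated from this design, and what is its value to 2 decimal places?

From the description: a = 1511, b = 1118, c = 519, d = 613.
This is a hospital-based case-control study: participants were sampled on outcome status, so risks in the source population cannot be estimated directly — relative risk is not valid here. The odds ratio is the appropriate measure.
OR = (a·d)/(b·c) = (1511 × 613) / (1118 × 519) = 926243 / 580242 = 1.59630

1.60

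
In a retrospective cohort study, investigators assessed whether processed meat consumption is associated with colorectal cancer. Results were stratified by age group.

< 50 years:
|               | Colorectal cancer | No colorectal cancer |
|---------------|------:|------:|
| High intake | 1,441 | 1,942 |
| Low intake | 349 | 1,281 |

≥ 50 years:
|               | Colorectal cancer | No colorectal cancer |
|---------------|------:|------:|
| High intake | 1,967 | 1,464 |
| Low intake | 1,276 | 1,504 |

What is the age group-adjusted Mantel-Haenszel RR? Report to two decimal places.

RR_MH = Σ(aᵢ·n₀ᵢ/nᵢ) / Σ(cᵢ·n₁ᵢ/nᵢ), with n₁ᵢ = aᵢ+bᵢ (exposed), n₀ᵢ = cᵢ+dᵢ (unexposed), nᵢ = n₁ᵢ+n₀ᵢ.
Stratum 1 (< 50 years): n₁ = 3383, n₀ = 1630, n = 5013; a·n₀/n = 1441·1630/5013 = 468.5478; c·n₁/n = 349·3383/5013 = 235.5210
Stratum 2 (≥ 50 years): n₁ = 3431, n₀ = 2780, n = 6211; a·n₀/n = 1967·2780/6211 = 880.4154; c·n₁/n = 1276·3431/6211 = 704.8714
RR_MH = (468.5478 + 880.4154) / (235.5210 + 704.8714) = 1348.9632 / 940.3924 = 1.43447

1.43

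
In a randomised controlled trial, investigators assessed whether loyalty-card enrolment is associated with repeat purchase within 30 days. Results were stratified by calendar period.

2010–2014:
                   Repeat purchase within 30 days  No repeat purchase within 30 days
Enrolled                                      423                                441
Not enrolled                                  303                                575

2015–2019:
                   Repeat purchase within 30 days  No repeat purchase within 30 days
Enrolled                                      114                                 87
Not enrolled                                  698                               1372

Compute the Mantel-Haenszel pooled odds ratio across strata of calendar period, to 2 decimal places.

OR_MH = Σ(aᵢdᵢ/nᵢ) / Σ(bᵢcᵢ/nᵢ), where nᵢ is the stratum total.
Stratum 1 (2010–2014): n = 1742; a·d/n = 423·575/1742 = 139.6240; b·c/n = 441·303/1742 = 76.7067
Stratum 2 (2015–2019): n = 2271; a·d/n = 114·1372/2271 = 68.8719; b·c/n = 87·698/2271 = 26.7398
OR_MH = (139.6240 + 68.8719) / (76.7067 + 26.7398) = 208.4959 / 103.4464 = 2.01550

2.02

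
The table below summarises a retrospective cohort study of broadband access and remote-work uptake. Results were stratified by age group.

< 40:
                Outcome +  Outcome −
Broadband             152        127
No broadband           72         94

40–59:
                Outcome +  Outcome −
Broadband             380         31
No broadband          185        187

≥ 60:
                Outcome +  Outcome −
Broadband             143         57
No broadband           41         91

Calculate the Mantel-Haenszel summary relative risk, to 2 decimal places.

RR_MH = Σ(aᵢ·n₀ᵢ/nᵢ) / Σ(cᵢ·n₁ᵢ/nᵢ), with n₁ᵢ = aᵢ+bᵢ (exposed), n₀ᵢ = cᵢ+dᵢ (unexposed), nᵢ = n₁ᵢ+n₀ᵢ.
Stratum 1 (< 40): n₁ = 279, n₀ = 166, n = 445; a·n₀/n = 152·166/445 = 56.7011; c·n₁/n = 72·279/445 = 45.1416
Stratum 2 (40–59): n₁ = 411, n₀ = 372, n = 783; a·n₀/n = 380·372/783 = 180.5364; c·n₁/n = 185·411/783 = 97.1073
Stratum 3 (≥ 60): n₁ = 200, n₀ = 132, n = 332; a·n₀/n = 143·132/332 = 56.8554; c·n₁/n = 41·200/332 = 24.6988
RR_MH = (56.7011 + 180.5364 + 56.8554) / (45.1416 + 97.1073 + 24.6988) = 294.0929 / 166.9476 = 1.76159

1.76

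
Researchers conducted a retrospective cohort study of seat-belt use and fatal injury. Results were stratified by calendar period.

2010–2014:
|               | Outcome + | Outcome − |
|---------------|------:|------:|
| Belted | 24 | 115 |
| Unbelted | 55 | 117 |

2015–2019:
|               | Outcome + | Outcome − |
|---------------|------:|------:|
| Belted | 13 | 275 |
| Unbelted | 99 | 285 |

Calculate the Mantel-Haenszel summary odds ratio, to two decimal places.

0.24

OR_MH = Σ(aᵢdᵢ/nᵢ) / Σ(bᵢcᵢ/nᵢ), where nᵢ is the stratum total.
Stratum 1 (2010–2014): n = 311; a·d/n = 24·117/311 = 9.0289; b·c/n = 115·55/311 = 20.3376
Stratum 2 (2015–2019): n = 672; a·d/n = 13·285/672 = 5.5134; b·c/n = 275·99/672 = 40.5134
OR_MH = (9.0289 + 5.5134) / (20.3376 + 40.5134) = 14.5423 / 60.8510 = 0.23898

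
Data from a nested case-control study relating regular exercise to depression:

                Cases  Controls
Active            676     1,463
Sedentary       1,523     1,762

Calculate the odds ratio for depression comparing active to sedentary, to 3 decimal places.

Cells: a = 676, b = 1463, c = 1523, d = 1762.
OR = (a·d)/(b·c) = (676 × 1762) / (1463 × 1523) = 1191112 / 2228149 = 0.53457
Exposure is associated with lower odds of depression (OR = 0.53 < 1).

0.535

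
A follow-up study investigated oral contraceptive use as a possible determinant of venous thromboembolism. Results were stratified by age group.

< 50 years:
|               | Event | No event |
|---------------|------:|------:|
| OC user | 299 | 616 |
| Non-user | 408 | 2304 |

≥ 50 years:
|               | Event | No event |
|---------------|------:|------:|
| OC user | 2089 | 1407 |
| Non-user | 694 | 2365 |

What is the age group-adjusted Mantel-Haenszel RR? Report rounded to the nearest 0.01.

2.53

RR_MH = Σ(aᵢ·n₀ᵢ/nᵢ) / Σ(cᵢ·n₁ᵢ/nᵢ), with n₁ᵢ = aᵢ+bᵢ (exposed), n₀ᵢ = cᵢ+dᵢ (unexposed), nᵢ = n₁ᵢ+n₀ᵢ.
Stratum 1 (< 50 years): n₁ = 915, n₀ = 2712, n = 3627; a·n₀/n = 299·2712/3627 = 223.5699; c·n₁/n = 408·915/3627 = 102.9280
Stratum 2 (≥ 50 years): n₁ = 3496, n₀ = 3059, n = 6555; a·n₀/n = 2089·3059/6555 = 974.8667; c·n₁/n = 694·3496/6555 = 370.1333
RR_MH = (223.5699 + 974.8667) / (102.9280 + 370.1333) = 1198.4366 / 473.0614 = 2.53336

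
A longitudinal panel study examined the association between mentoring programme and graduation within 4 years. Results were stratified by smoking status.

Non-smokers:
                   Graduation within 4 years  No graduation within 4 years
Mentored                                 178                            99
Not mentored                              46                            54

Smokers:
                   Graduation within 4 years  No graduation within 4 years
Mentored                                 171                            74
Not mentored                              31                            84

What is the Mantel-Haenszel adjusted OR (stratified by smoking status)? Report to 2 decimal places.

OR_MH = Σ(aᵢdᵢ/nᵢ) / Σ(bᵢcᵢ/nᵢ), where nᵢ is the stratum total.
Stratum 1 (Non-smokers): n = 377; a·d/n = 178·54/377 = 25.4960; b·c/n = 99·46/377 = 12.0796
Stratum 2 (Smokers): n = 360; a·d/n = 171·84/360 = 39.9000; b·c/n = 74·31/360 = 6.3722
OR_MH = (25.4960 + 39.9000) / (12.0796 + 6.3722) = 65.3960 / 18.4518 = 3.54415

3.54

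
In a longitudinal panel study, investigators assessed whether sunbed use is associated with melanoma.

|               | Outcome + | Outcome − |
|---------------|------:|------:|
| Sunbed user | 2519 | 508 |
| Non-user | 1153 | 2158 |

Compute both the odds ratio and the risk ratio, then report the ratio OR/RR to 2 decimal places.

3.88

Cells: a = 2519, b = 508, c = 1153, d = 2158.
OR = (2519·2158)/(508·1153) = 5436002/585724 = 9.28083
Risk in exposed = 2519/3027 = 0.83218; risk in unexposed = 1153/3311 = 0.34823; RR = 2.38971
OR/RR = 9.28083 / 2.38971 = 3.88366
The outcome is not rare, so the OR lies further from 1 than the RR.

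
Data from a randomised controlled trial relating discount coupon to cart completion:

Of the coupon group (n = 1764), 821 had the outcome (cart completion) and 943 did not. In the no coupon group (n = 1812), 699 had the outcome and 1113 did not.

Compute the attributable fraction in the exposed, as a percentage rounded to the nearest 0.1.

17.1

From the description: a = 821, b = 943, c = 699, d = 1113.
Risk in exposed = 821/1764 = 0.46542; risk in unexposed = 699/1812 = 0.38576.
RR = 0.46542/0.38576 = 1.20650
AR% = (RR − 1)/RR × 100 = (1.20650 − 1)/1.20650 × 100 = 17.1153%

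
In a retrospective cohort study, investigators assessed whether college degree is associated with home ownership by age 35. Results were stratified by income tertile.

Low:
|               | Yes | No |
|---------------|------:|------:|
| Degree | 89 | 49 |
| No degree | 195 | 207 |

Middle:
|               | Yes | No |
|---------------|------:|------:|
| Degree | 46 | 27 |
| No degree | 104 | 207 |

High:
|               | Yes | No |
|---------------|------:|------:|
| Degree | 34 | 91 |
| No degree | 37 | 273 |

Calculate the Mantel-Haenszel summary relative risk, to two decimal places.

RR_MH = Σ(aᵢ·n₀ᵢ/nᵢ) / Σ(cᵢ·n₁ᵢ/nᵢ), with n₁ᵢ = aᵢ+bᵢ (exposed), n₀ᵢ = cᵢ+dᵢ (unexposed), nᵢ = n₁ᵢ+n₀ᵢ.
Stratum 1 (Low): n₁ = 138, n₀ = 402, n = 540; a·n₀/n = 89·402/540 = 66.2556; c·n₁/n = 195·138/540 = 49.8333
Stratum 2 (Middle): n₁ = 73, n₀ = 311, n = 384; a·n₀/n = 46·311/384 = 37.2552; c·n₁/n = 104·73/384 = 19.7708
Stratum 3 (High): n₁ = 125, n₀ = 310, n = 435; a·n₀/n = 34·310/435 = 24.2299; c·n₁/n = 37·125/435 = 10.6322
RR_MH = (66.2556 + 37.2552 + 24.2299) / (49.8333 + 19.7708 + 10.6322) = 127.7406 / 80.2364 = 1.59205

1.59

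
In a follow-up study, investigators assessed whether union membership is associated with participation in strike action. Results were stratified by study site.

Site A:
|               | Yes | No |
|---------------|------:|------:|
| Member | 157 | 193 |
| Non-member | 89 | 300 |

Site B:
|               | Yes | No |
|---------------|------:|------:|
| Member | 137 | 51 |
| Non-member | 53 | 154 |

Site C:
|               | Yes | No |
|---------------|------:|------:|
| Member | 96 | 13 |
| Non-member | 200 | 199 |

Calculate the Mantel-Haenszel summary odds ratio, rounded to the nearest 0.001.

4.396

OR_MH = Σ(aᵢdᵢ/nᵢ) / Σ(bᵢcᵢ/nᵢ), where nᵢ is the stratum total.
Stratum 1 (Site A): n = 739; a·d/n = 157·300/739 = 63.7348; b·c/n = 193·89/739 = 23.2436
Stratum 2 (Site B): n = 395; a·d/n = 137·154/395 = 53.4127; b·c/n = 51·53/395 = 6.8430
Stratum 3 (Site C): n = 508; a·d/n = 96·199/508 = 37.6063; b·c/n = 13·200/508 = 5.1181
OR_MH = (63.7348 + 53.4127 + 37.6063) / (23.2436 + 6.8430 + 5.1181) = 154.7537 / 35.2047 = 4.39582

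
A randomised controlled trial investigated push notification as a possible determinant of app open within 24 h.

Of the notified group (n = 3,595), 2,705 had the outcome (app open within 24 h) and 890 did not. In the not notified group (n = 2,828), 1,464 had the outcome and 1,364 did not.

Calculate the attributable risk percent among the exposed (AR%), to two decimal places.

From the description: a = 2705, b = 890, c = 1464, d = 1364.
Risk in exposed = 2705/3595 = 0.75243; risk in unexposed = 1464/2828 = 0.51768.
RR = 0.75243/0.51768 = 1.45347
AR% = (RR − 1)/RR × 100 = (1.45347 − 1)/1.45347 × 100 = 31.1992%

31.20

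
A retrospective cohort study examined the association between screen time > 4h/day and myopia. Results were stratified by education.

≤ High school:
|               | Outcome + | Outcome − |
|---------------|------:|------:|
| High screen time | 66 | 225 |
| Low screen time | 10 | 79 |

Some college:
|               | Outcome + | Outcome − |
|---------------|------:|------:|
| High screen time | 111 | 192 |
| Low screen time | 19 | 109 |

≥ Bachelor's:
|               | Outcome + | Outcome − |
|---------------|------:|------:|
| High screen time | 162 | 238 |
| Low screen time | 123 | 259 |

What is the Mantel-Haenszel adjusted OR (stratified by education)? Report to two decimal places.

1.84

OR_MH = Σ(aᵢdᵢ/nᵢ) / Σ(bᵢcᵢ/nᵢ), where nᵢ is the stratum total.
Stratum 1 (≤ High school): n = 380; a·d/n = 66·79/380 = 13.7211; b·c/n = 225·10/380 = 5.9211
Stratum 2 (Some college): n = 431; a·d/n = 111·109/431 = 28.0719; b·c/n = 192·19/431 = 8.4640
Stratum 3 (≥ Bachelor's): n = 782; a·d/n = 162·259/782 = 53.6547; b·c/n = 238·123/782 = 37.4348
OR_MH = (13.7211 + 28.0719 + 53.6547) / (5.9211 + 8.4640 + 37.4348) = 95.4477 / 51.8199 = 1.84191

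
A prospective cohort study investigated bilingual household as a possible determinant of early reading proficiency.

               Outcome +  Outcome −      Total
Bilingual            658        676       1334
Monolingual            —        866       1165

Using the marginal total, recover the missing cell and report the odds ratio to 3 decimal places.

The missing cell is in the unexposed row: 1165 − 866 = 299.
So a = 658, b = 676, c = 299, d = 866.
OR = (a·d)/(b·c) = (658 × 866) / (676 × 299) = 569828 / 202124 = 2.81920

2.819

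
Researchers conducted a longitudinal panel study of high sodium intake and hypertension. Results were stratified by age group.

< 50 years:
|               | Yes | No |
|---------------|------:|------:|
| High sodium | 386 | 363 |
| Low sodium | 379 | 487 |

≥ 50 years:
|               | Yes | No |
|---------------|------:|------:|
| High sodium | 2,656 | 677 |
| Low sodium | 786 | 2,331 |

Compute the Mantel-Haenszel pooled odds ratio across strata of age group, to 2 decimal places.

OR_MH = Σ(aᵢdᵢ/nᵢ) / Σ(bᵢcᵢ/nᵢ), where nᵢ is the stratum total.
Stratum 1 (< 50 years): n = 1615; a·d/n = 386·487/1615 = 116.3975; b·c/n = 363·379/1615 = 85.1870
Stratum 2 (≥ 50 years): n = 6450; a·d/n = 2656·2331/6450 = 959.8660; b·c/n = 677·786/6450 = 82.4995
OR_MH = (116.3975 + 959.8660) / (85.1870 + 82.4995) = 1076.2636 / 167.6865 = 6.41831

6.42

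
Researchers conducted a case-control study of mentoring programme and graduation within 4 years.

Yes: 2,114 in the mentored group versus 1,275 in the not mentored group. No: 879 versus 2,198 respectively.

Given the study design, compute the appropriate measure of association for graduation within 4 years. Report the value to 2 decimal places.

4.15

From the description: a = 2114, b = 879, c = 1275, d = 2198.
This is a case-control study: participants were sampled on outcome status, so risks in the source population cannot be estimated directly — relative risk is not valid here. The odds ratio is the appropriate measure.
OR = (a·d)/(b·c) = (2114 × 2198) / (879 × 1275) = 4646572 / 1120725 = 4.14604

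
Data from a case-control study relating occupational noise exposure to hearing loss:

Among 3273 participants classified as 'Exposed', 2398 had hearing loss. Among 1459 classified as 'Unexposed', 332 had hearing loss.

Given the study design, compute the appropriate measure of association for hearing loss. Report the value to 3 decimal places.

9.303

From the description: a = 2398, b = 875, c = 332, d = 1127.
This is a case-control study: participants were sampled on outcome status, so risks in the source population cannot be estimated directly — relative risk is not valid here. The odds ratio is the appropriate measure.
OR = (a·d)/(b·c) = (2398 × 1127) / (875 × 332) = 2702546 / 290500 = 9.30308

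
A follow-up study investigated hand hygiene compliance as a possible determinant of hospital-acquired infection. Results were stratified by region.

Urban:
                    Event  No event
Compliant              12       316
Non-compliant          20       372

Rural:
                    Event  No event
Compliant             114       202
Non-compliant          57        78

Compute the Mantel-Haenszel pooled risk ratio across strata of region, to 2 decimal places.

RR_MH = Σ(aᵢ·n₀ᵢ/nᵢ) / Σ(cᵢ·n₁ᵢ/nᵢ), with n₁ᵢ = aᵢ+bᵢ (exposed), n₀ᵢ = cᵢ+dᵢ (unexposed), nᵢ = n₁ᵢ+n₀ᵢ.
Stratum 1 (Urban): n₁ = 328, n₀ = 392, n = 720; a·n₀/n = 12·392/720 = 6.5333; c·n₁/n = 20·328/720 = 9.1111
Stratum 2 (Rural): n₁ = 316, n₀ = 135, n = 451; a·n₀/n = 114·135/451 = 34.1242; c·n₁/n = 57·316/451 = 39.9379
RR_MH = (6.5333 + 34.1242) / (9.1111 + 39.9379) = 40.6575 / 49.0490 = 0.82892

0.83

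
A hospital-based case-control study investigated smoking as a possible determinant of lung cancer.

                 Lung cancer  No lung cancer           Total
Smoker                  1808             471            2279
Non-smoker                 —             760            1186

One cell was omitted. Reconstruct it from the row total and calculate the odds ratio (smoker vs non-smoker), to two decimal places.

6.85

The missing cell is in the unexposed row: 1186 − 760 = 426.
So a = 1808, b = 471, c = 426, d = 760.
OR = (a·d)/(b·c) = (1808 × 760) / (471 × 426) = 1374080 / 200646 = 6.84828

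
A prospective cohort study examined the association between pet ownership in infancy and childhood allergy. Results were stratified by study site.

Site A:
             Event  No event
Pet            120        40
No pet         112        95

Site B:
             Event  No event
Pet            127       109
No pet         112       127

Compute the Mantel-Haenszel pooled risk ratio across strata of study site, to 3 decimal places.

RR_MH = Σ(aᵢ·n₀ᵢ/nᵢ) / Σ(cᵢ·n₁ᵢ/nᵢ), with n₁ᵢ = aᵢ+bᵢ (exposed), n₀ᵢ = cᵢ+dᵢ (unexposed), nᵢ = n₁ᵢ+n₀ᵢ.
Stratum 1 (Site A): n₁ = 160, n₀ = 207, n = 367; a·n₀/n = 120·207/367 = 67.6839; c·n₁/n = 112·160/367 = 48.8283
Stratum 2 (Site B): n₁ = 236, n₀ = 239, n = 475; a·n₀/n = 127·239/475 = 63.9011; c·n₁/n = 112·236/475 = 55.6463
RR_MH = (67.6839 + 63.9011) / (48.8283 + 55.6463) = 131.5850 / 104.4747 = 1.25949

1.259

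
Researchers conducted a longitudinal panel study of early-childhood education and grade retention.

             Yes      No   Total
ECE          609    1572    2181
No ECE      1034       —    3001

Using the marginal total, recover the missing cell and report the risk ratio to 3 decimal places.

0.810

The missing cell is in the unexposed row: 3001 − 1034 = 1967.
So a = 609, b = 1572, c = 1034, d = 1967.
RR = [a/(a+b)] / [c/(c+d)] = (609/2181) / (1034/3001) = 0.27923/0.34455 = 0.81041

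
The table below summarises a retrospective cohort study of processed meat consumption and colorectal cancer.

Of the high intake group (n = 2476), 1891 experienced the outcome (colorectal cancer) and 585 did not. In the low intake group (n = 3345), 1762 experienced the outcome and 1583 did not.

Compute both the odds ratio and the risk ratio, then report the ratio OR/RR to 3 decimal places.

2.003

From the description: a = 1891, b = 585, c = 1762, d = 1583.
OR = (1891·1583)/(585·1762) = 2993453/1030770 = 2.90409
Risk in exposed = 1891/2476 = 0.76373; risk in unexposed = 1762/3345 = 0.52676; RR = 1.44988
OR/RR = 2.90409 / 1.44988 = 2.00299
The outcome is not rare, so the OR lies further from 1 than the RR.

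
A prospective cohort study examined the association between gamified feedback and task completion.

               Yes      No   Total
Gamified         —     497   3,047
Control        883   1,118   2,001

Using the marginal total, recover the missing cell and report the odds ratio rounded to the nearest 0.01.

6.50

The missing cell is in the exposed row: 3047 − 497 = 2550.
So a = 2550, b = 497, c = 883, d = 1118.
OR = (a·d)/(b·c) = (2550 × 1118) / (497 × 883) = 2850900 / 438851 = 6.49628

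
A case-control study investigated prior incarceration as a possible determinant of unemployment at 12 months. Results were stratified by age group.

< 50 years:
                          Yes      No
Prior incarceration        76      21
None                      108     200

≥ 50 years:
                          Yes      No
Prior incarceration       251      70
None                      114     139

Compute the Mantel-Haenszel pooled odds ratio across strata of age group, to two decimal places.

OR_MH = Σ(aᵢdᵢ/nᵢ) / Σ(bᵢcᵢ/nᵢ), where nᵢ is the stratum total.
Stratum 1 (< 50 years): n = 405; a·d/n = 76·200/405 = 37.5309; b·c/n = 21·108/405 = 5.6000
Stratum 2 (≥ 50 years): n = 574; a·d/n = 251·139/574 = 60.7822; b·c/n = 70·114/574 = 13.9024
OR_MH = (37.5309 + 60.7822) / (5.6000 + 13.9024) = 98.3131 / 19.5024 = 5.04107

5.04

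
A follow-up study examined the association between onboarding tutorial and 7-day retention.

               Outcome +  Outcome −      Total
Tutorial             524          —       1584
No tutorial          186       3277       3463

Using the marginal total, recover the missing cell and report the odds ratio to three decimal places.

8.709

The missing cell is in the exposed row: 1584 − 524 = 1060.
So a = 524, b = 1060, c = 186, d = 3277.
OR = (a·d)/(b·c) = (524 × 3277) / (1060 × 186) = 1717148 / 197160 = 8.70941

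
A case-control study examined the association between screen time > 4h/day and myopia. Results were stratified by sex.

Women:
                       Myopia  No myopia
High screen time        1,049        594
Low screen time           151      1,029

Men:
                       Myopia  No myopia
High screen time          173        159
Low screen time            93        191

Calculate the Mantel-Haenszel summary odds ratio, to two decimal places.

OR_MH = Σ(aᵢdᵢ/nᵢ) / Σ(bᵢcᵢ/nᵢ), where nᵢ is the stratum total.
Stratum 1 (Women): n = 2823; a·d/n = 1049·1029/2823 = 382.3666; b·c/n = 594·151/2823 = 31.7726
Stratum 2 (Men): n = 616; a·d/n = 173·191/616 = 53.6412; b·c/n = 159·93/616 = 24.0049
OR_MH = (382.3666 + 53.6412) / (31.7726 + 24.0049) = 436.0079 / 55.7775 = 7.81692

7.82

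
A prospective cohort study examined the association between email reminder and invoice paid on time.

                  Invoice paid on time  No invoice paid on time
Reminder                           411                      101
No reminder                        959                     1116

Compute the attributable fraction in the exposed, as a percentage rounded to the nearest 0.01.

42.43

Cells: a = 411, b = 101, c = 959, d = 1116.
Risk in exposed = 411/512 = 0.80273; risk in unexposed = 959/2075 = 0.46217.
RR = 0.80273/0.46217 = 1.73689
AR% = (RR − 1)/RR × 100 = (1.73689 − 1)/1.73689 × 100 = 42.4257%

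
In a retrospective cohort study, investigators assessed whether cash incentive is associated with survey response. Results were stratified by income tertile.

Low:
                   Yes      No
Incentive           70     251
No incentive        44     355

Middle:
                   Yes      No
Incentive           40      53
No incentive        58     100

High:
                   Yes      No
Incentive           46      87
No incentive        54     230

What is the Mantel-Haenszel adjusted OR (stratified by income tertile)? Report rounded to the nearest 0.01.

1.95

OR_MH = Σ(aᵢdᵢ/nᵢ) / Σ(bᵢcᵢ/nᵢ), where nᵢ is the stratum total.
Stratum 1 (Low): n = 720; a·d/n = 70·355/720 = 34.5139; b·c/n = 251·44/720 = 15.3389
Stratum 2 (Middle): n = 251; a·d/n = 40·100/251 = 15.9363; b·c/n = 53·58/251 = 12.2470
Stratum 3 (High): n = 417; a·d/n = 46·230/417 = 25.3717; b·c/n = 87·54/417 = 11.2662
OR_MH = (34.5139 + 15.9363 + 25.3717) / (15.3389 + 12.2470 + 11.2662) = 75.8218 / 38.8521 = 1.95155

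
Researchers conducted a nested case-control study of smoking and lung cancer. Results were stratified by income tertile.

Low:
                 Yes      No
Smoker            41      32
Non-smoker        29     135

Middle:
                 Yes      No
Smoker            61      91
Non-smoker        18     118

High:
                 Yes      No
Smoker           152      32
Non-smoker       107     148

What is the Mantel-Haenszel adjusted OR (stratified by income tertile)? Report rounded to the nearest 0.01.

5.72

OR_MH = Σ(aᵢdᵢ/nᵢ) / Σ(bᵢcᵢ/nᵢ), where nᵢ is the stratum total.
Stratum 1 (Low): n = 237; a·d/n = 41·135/237 = 23.3544; b·c/n = 32·29/237 = 3.9156
Stratum 2 (Middle): n = 288; a·d/n = 61·118/288 = 24.9931; b·c/n = 91·18/288 = 5.6875
Stratum 3 (High): n = 439; a·d/n = 152·148/439 = 51.2437; b·c/n = 32·107/439 = 7.7995
OR_MH = (23.3544 + 24.9931 + 51.2437) / (3.9156 + 5.6875 + 7.7995) = 99.5912 / 17.4027 = 5.72276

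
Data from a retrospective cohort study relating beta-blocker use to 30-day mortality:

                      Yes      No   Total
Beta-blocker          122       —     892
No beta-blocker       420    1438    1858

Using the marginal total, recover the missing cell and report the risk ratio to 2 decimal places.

The missing cell is in the exposed row: 892 − 122 = 770.
So a = 122, b = 770, c = 420, d = 1438.
RR = [a/(a+b)] / [c/(c+d)] = (122/892) / (420/1858) = 0.13677/0.22605 = 0.60505

0.61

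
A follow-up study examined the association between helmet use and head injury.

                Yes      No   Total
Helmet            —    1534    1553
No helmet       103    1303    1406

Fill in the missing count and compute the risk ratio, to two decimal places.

The missing cell is in the exposed row: 1553 − 1534 = 19.
So a = 19, b = 1534, c = 103, d = 1303.
RR = [a/(a+b)] / [c/(c+d)] = (19/1553) / (103/1406) = 0.01223/0.07326 = 0.16701

0.17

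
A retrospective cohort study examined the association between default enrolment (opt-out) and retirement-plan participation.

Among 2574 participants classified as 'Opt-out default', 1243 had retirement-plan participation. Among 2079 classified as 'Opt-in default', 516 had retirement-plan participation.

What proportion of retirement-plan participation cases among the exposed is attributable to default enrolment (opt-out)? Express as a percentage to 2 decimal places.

48.60

From the description: a = 1243, b = 1331, c = 516, d = 1563.
Risk in exposed = 1243/2574 = 0.48291; risk in unexposed = 516/2079 = 0.24820.
RR = 0.48291/0.24820 = 1.94566
AR% = (RR − 1)/RR × 100 = (1.94566 − 1)/1.94566 × 100 = 48.6036%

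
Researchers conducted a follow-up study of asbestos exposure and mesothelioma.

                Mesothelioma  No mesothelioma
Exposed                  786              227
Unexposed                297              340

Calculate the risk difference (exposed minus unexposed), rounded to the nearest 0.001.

0.310

Cells: a = 786, b = 227, c = 297, d = 340.
Risk in exposed = 786/1013 = 0.775913; risk in unexposed = 297/637 = 0.466248.
Risk difference = 0.775913 − 0.466248 = 0.309665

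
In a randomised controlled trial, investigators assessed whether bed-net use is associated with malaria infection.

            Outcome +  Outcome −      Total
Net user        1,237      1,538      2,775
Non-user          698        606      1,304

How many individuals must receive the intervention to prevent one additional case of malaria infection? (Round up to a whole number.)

Risk in treated group = 1237/2775 = 0.44577; risk in control = 698/1304 = 0.53528.
Absolute risk reduction = 0.53528 − 0.44577 = 0.08951
NNT = 1 / ARR = 1 / 0.08951 = 11.172 → round up → 12

12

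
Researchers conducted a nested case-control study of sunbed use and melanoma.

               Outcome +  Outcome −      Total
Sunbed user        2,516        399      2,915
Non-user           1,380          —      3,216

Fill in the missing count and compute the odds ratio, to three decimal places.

8.389

The missing cell is in the unexposed row: 3216 − 1380 = 1836.
So a = 2516, b = 399, c = 1380, d = 1836.
OR = (a·d)/(b·c) = (2516 × 1836) / (399 × 1380) = 4619376 / 550620 = 8.38941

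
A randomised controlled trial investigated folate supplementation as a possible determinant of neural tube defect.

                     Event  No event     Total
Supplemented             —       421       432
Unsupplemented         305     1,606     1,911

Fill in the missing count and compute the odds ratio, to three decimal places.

0.138

The missing cell is in the exposed row: 432 − 421 = 11.
So a = 11, b = 421, c = 305, d = 1606.
OR = (a·d)/(b·c) = (11 × 1606) / (421 × 305) = 17666 / 128405 = 0.13758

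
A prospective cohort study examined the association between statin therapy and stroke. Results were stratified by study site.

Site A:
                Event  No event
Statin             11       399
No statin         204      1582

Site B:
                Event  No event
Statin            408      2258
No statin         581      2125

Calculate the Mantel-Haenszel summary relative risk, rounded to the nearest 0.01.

RR_MH = Σ(aᵢ·n₀ᵢ/nᵢ) / Σ(cᵢ·n₁ᵢ/nᵢ), with n₁ᵢ = aᵢ+bᵢ (exposed), n₀ᵢ = cᵢ+dᵢ (unexposed), nᵢ = n₁ᵢ+n₀ᵢ.
Stratum 1 (Site A): n₁ = 410, n₀ = 1786, n = 2196; a·n₀/n = 11·1786/2196 = 8.9463; c·n₁/n = 204·410/2196 = 38.0874
Stratum 2 (Site B): n₁ = 2666, n₀ = 2706, n = 5372; a·n₀/n = 408·2706/5372 = 205.5190; c·n₁/n = 581·2666/5372 = 288.3369
RR_MH = (8.9463 + 205.5190) / (38.0874 + 288.3369) = 214.4653 / 326.4244 = 0.65701

0.66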